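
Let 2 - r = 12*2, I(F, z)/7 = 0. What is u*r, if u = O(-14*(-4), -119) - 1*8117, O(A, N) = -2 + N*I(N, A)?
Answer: 178618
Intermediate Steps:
I(F, z) = 0 (I(F, z) = 7*0 = 0)
O(A, N) = -2 (O(A, N) = -2 + N*0 = -2 + 0 = -2)
u = -8119 (u = -2 - 1*8117 = -2 - 8117 = -8119)
r = -22 (r = 2 - 12*2 = 2 - 1*24 = 2 - 24 = -22)
u*r = -8119*(-22) = 178618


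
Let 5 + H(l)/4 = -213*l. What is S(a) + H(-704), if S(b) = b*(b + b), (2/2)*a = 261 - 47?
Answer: 691380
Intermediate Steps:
H(l) = -20 - 852*l (H(l) = -20 + 4*(-213*l) = -20 - 852*l)
a = 214 (a = 261 - 47 = 214)
S(b) = 2*b² (S(b) = b*(2*b) = 2*b²)
S(a) + H(-704) = 2*214² + (-20 - 852*(-704)) = 2*45796 + (-20 + 599808) = 91592 + 599788 = 691380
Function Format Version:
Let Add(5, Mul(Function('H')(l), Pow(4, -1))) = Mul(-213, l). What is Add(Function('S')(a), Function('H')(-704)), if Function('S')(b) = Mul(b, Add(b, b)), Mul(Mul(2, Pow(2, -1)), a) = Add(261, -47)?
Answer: 691380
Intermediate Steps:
Function('H')(l) = Add(-20, Mul(-852, l)) (Function('H')(l) = Add(-20, Mul(4, Mul(-213, l))) = Add(-20, Mul(-852, l)))
a = 214 (a = Add(261, -47) = 214)
Function('S')(b) = Mul(2, Pow(b, 2)) (Function('S')(b) = Mul(b, Mul(2, b)) = Mul(2, Pow(b, 2)))
Add(Function('S')(a), Function('H')(-704)) = Add(Mul(2, Pow(214, 2)), Add(-20, Mul(-852, -704))) = Add(Mul(2, 45796), Add(-20, 599808)) = Add(91592, 599788) = 691380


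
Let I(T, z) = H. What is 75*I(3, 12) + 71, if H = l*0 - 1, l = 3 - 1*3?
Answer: -4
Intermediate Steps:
l = 0 (l = 3 - 3 = 0)
H = -1 (H = 0*0 - 1 = 0 - 1 = -1)
I(T, z) = -1
75*I(3, 12) + 71 = 75*(-1) + 71 = -75 + 71 = -4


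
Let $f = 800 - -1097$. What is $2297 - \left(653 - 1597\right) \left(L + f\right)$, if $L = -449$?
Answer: $1369209$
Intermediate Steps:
$f = 1897$ ($f = 800 + 1097 = 1897$)
$2297 - \left(653 - 1597\right) \left(L + f\right) = 2297 - \left(653 - 1597\right) \left(-449 + 1897\right) = 2297 - \left(-944\right) 1448 = 2297 - -1366912 = 2297 + 1366912 = 1369209$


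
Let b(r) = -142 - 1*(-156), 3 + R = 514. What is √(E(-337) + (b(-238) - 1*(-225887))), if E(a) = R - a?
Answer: √226749 ≈ 476.18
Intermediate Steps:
R = 511 (R = -3 + 514 = 511)
E(a) = 511 - a
b(r) = 14 (b(r) = -142 + 156 = 14)
√(E(-337) + (b(-238) - 1*(-225887))) = √((511 - 1*(-337)) + (14 - 1*(-225887))) = √((511 + 337) + (14 + 225887)) = √(848 + 225901) = √226749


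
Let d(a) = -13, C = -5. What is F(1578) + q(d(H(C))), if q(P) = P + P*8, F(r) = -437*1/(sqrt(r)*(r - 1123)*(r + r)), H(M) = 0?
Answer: -117 - 437*sqrt(1578)/2265976440 ≈ -117.00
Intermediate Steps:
F(r) = -437/(2*r**(3/2)*(-1123 + r)) (F(r) = -437*1/(2*r**(3/2)*(-1123 + r)) = -437/(2*r**(3/2)*(-1123 + r)))
q(P) = 9*P (q(P) = P + 8*P = 9*P)
F(1578) + q(d(H(C))) = -437/(2*1578**(3/2)*(-1123 + 1578)) + 9*(-13) = -437/2*sqrt(1578)/2490084/455 - 117 = -437/2*sqrt(1578)/2490084*1/455 - 117 = -437*sqrt(1578)/2265976440 - 117 = -117 - 437*sqrt(1578)/2265976440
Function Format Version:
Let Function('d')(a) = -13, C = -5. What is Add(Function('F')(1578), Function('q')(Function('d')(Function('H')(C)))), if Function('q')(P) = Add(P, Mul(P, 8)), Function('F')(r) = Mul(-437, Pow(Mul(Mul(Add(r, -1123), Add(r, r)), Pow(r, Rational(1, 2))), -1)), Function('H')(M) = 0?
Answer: Add(-117, Mul(Rational(-437, 2265976440), Pow(1578, Rational(1, 2)))) ≈ -117.00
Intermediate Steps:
Function('F')(r) = Mul(Rational(-437, 2), Pow(r, Rational(-3, 2)), Pow(Add(-1123, r), -1)) (Function('F')(r) = Mul(-437, Pow(Mul(Mul(Add(-1123, r), Mul(2, r)), Pow(r, Rational(1, 2))), -1)) = Mul(-437, Pow(Mul(Mul(2, r, Add(-1123, r)), Pow(r, Rational(1, 2))), -1)) = Mul(-437, Pow(Mul(2, Pow(r, Rational(3, 2)), Add(-1123, r)), -1)) = Mul(-437, Mul(Rational(1, 2), Pow(r, Rational(-3, 2)), Pow(Add(-1123, r), -1))) = Mul(Rational(-437, 2), Pow(r, Rational(-3, 2)), Pow(Add(-1123, r), -1)))
Function('q')(P) = Mul(9, P) (Function('q')(P) = Add(P, Mul(8, P)) = Mul(9, P))
Add(Function('F')(1578), Function('q')(Function('d')(Function('H')(C)))) = Add(Mul(Rational(-437, 2), Pow(1578, Rational(-3, 2)), Pow(Add(-1123, 1578), -1)), Mul(9, -13)) = Add(Mul(Rational(-437, 2), Mul(Rational(1, 2490084), Pow(1578, Rational(1, 2))), Pow(455, -1)), -117) = Add(Mul(Rational(-437, 2), Mul(Rational(1, 2490084), Pow(1578, Rational(1, 2))), Rational(1, 455)), -117) = Add(Mul(Rational(-437, 2265976440), Pow(1578, Rational(1, 2))), -117) = Add(-117, Mul(Rational(-437, 2265976440), Pow(1578, Rational(1, 2))))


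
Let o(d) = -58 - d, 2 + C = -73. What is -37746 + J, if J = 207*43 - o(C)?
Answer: -28862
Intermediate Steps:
C = -75 (C = -2 - 73 = -75)
J = 8884 (J = 207*43 - (-58 - 1*(-75)) = 8901 - (-58 + 75) = 8901 - 1*17 = 8901 - 17 = 8884)
-37746 + J = -37746 + 8884 = -28862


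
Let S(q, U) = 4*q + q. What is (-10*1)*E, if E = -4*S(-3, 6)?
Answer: -600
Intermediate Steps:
S(q, U) = 5*q
E = 60 (E = -20*(-3) = -4*(-15) = 60)
(-10*1)*E = -10*1*60 = -10*60 = -600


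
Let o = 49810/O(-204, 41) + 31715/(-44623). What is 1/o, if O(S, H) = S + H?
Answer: -7273549/2227841175 ≈ -0.0032648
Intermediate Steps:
O(S, H) = H + S
o = -2227841175/7273549 (o = 49810/(41 - 204) + 31715/(-44623) = 49810/(-163) + 31715*(-1/44623) = 49810*(-1/163) - 31715/44623 = -49810/163 - 31715/44623 = -2227841175/7273549 ≈ -306.29)
1/o = 1/(-2227841175/7273549) = -7273549/2227841175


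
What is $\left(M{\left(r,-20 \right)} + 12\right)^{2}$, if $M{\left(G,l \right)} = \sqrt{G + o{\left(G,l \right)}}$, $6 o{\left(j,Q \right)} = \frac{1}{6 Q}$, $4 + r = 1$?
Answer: $\frac{\left(720 + i \sqrt{10805}\right)^{2}}{3600} \approx 141.0 + 41.579 i$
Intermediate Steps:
$r = -3$ ($r = -4 + 1 = -3$)
$o{\left(j,Q \right)} = \frac{1}{36 Q}$ ($o{\left(j,Q \right)} = \frac{1}{6 \cdot 6 Q} = \frac{\frac{1}{6} \frac{1}{Q}}{6} = \frac{1}{36 Q}$)
$M{\left(G,l \right)} = \sqrt{G + \frac{1}{36 l}}$
$\left(M{\left(r,-20 \right)} + 12\right)^{2} = \left(\frac{\sqrt{\frac{1}{-20} + 36 \left(-3\right)}}{6} + 12\right)^{2} = \left(\frac{\sqrt{- \frac{1}{20} - 108}}{6} + 12\right)^{2} = \left(\frac{\sqrt{- \frac{2161}{20}}}{6} + 12\right)^{2} = \left(\frac{\frac{1}{10} i \sqrt{10805}}{6} + 12\right)^{2} = \left(\frac{i \sqrt{10805}}{60} + 12\right)^{2} = \left(12 + \frac{i \sqrt{10805}}{60}\right)^{2}$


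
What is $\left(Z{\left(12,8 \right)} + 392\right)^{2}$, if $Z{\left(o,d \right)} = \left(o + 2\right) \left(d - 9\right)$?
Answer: $142884$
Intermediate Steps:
$Z{\left(o,d \right)} = \left(-9 + d\right) \left(2 + o\right)$ ($Z{\left(o,d \right)} = \left(2 + o\right) \left(-9 + d\right) = \left(-9 + d\right) \left(2 + o\right)$)
$\left(Z{\left(12,8 \right)} + 392\right)^{2} = \left(\left(-18 - 108 + 2 \cdot 8 + 8 \cdot 12\right) + 392\right)^{2} = \left(\left(-18 - 108 + 16 + 96\right) + 392\right)^{2} = \left(-14 + 392\right)^{2} = 378^{2} = 142884$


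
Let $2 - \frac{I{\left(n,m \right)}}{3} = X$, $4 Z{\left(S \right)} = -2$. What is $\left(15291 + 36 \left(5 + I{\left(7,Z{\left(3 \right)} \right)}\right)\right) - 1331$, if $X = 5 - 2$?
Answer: $14032$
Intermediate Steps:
$Z{\left(S \right)} = - \frac{1}{2}$ ($Z{\left(S \right)} = \frac{1}{4} \left(-2\right) = - \frac{1}{2}$)
$X = 3$ ($X = 5 - 2 = 3$)
$I{\left(n,m \right)} = -3$ ($I{\left(n,m \right)} = 6 - 9 = -3$)
$\left(15291 + 36 \left(5 + I{\left(7,Z{\left(3 \right)} \right)}\right)\right) - 1331 = \left(15291 + 36 \left(5 - 3\right)\right) - 1331 = \left(15291 + 36 \cdot 2\right) + \left(-10296 + 8965\right) = \left(15291 + 72\right) - 1331 = 15363 - 1331 = 14032$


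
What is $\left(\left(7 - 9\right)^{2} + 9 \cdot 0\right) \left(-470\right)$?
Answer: $-1880$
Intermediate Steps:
$\left(\left(7 - 9\right)^{2} + 9 \cdot 0\right) \left(-470\right) = \left(\left(-2\right)^{2} + 0\right) \left(-470\right) = \left(4 + 0\right) \left(-470\right) = 4 \left(-470\right) = -1880$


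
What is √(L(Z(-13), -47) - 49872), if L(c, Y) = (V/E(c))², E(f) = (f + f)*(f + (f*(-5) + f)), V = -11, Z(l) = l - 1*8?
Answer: I*√349169631431/2646 ≈ 223.32*I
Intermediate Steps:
Z(l) = -8 + l (Z(l) = l - 8 = -8 + l)
E(f) = -6*f² (E(f) = (2*f)*(f + (-5*f + f)) = (2*f)*(f - 4*f) = (2*f)*(-3*f) = -6*f²)
L(c, Y) = 121/(36*c⁴) (L(c, Y) = (-11*(-1/(6*c²)))² = (-(-11)/(6*c²))² = (11/(6*c²))² = 121/(36*c⁴))
√(L(Z(-13), -47) - 49872) = √(121/(36*(-8 - 13)⁴) - 49872) = √((121/36)/(-21)⁴ - 49872) = √((121/36)*(1/194481) - 49872) = √(121/7001316 - 49872) = √(-349169631431/7001316) = I*√349169631431/2646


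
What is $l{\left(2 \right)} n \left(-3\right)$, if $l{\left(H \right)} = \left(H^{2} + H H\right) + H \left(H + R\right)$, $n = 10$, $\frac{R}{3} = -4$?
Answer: $360$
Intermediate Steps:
$R = -12$ ($R = 3 \left(-4\right) = -12$)
$l{\left(H \right)} = 2 H^{2} + H \left(-12 + H\right)$ ($l{\left(H \right)} = \left(H^{2} + H H\right) + H \left(H - 12\right) = \left(H^{2} + H^{2}\right) + H \left(-12 + H\right) = 2 H^{2} + H \left(-12 + H\right)$)
$l{\left(2 \right)} n \left(-3\right) = 3 \cdot 2 \left(-4 + 2\right) 10 \left(-3\right) = 3 \cdot 2 \left(-2\right) 10 \left(-3\right) = \left(-12\right) 10 \left(-3\right) = \left(-120\right) \left(-3\right) = 360$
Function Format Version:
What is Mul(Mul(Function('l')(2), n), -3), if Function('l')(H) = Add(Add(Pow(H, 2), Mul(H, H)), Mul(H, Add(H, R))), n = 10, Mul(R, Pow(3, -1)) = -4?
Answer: 360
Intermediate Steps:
R = -12 (R = Mul(3, -4) = -12)
Function('l')(H) = Add(Mul(2, Pow(H, 2)), Mul(H, Add(-12, H))) (Function('l')(H) = Add(Add(Pow(H, 2), Mul(H, H)), Mul(H, Add(H, -12))) = Add(Add(Pow(H, 2), Pow(H, 2)), Mul(H, Add(-12, H))) = Add(Mul(2, Pow(H, 2)), Mul(H, Add(-12, H))))
Mul(Mul(Function('l')(2), n), -3) = Mul(Mul(Mul(3, 2, Add(-4, 2)), 10), -3) = Mul(Mul(Mul(3, 2, -2), 10), -3) = Mul(Mul(-12, 10), -3) = Mul(-120, -3) = 360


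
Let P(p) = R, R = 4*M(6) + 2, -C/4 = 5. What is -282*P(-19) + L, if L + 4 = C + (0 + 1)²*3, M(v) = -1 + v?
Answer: -6225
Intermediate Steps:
C = -20 (C = -4*5 = -20)
R = 22 (R = 4*(-1 + 6) + 2 = 4*5 + 2 = 20 + 2 = 22)
L = -21 (L = -4 + (-20 + (0 + 1)²*3) = -4 + (-20 + 1²*3) = -4 + (-20 + 1*3) = -4 + (-20 + 3) = -4 - 17 = -21)
P(p) = 22
-282*P(-19) + L = -282*22 - 21 = -6204 - 21 = -6225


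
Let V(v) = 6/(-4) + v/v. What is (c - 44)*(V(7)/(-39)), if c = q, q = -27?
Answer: -71/78 ≈ -0.91026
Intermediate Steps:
c = -27
V(v) = -½ (V(v) = 6*(-¼) + 1 = -3/2 + 1 = -½)
(c - 44)*(V(7)/(-39)) = (-27 - 44)*(-½/(-39)) = -(-71)*(-1)/(2*39) = -71*1/78 = -71/78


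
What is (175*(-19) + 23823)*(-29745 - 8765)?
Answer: -789377980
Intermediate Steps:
(175*(-19) + 23823)*(-29745 - 8765) = (-3325 + 23823)*(-38510) = 20498*(-38510) = -789377980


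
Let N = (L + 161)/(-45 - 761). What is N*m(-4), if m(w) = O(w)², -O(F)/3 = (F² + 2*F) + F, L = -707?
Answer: 3024/31 ≈ 97.548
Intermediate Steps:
O(F) = -9*F - 3*F² (O(F) = -3*((F² + 2*F) + F) = -3*(F² + 3*F) = -9*F - 3*F²)
m(w) = 9*w²*(3 + w)² (m(w) = (-3*w*(3 + w))² = 9*w²*(3 + w)²)
N = 21/31 (N = (-707 + 161)/(-45 - 761) = -546/(-806) = -546*(-1/806) = 21/31 ≈ 0.67742)
N*m(-4) = 21*(9*(-4)²*(3 - 4)²)/31 = 21*(9*16*(-1)²)/31 = 21*(9*16*1)/31 = (21/31)*144 = 3024/31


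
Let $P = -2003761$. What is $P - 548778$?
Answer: $-2552539$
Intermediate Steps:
$P - 548778 = -2003761 - 548778 = -2552539$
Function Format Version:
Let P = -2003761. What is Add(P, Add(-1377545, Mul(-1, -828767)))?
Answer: -2552539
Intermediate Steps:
Add(P, Add(-1377545, Mul(-1, -828767))) = Add(-2003761, Add(-1377545, Mul(-1, -828767))) = Add(-2003761, Add(-1377545, 828767)) = Add(-2003761, -548778) = -2552539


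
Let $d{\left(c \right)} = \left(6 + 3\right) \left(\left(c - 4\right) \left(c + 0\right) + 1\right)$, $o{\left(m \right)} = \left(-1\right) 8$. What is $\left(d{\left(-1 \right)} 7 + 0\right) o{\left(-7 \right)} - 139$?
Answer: $-3163$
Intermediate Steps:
$o{\left(m \right)} = -8$
$d{\left(c \right)} = 9 + 9 c \left(-4 + c\right)$ ($d{\left(c \right)} = 9 \left(\left(-4 + c\right) c + 1\right) = 9 \left(c \left(-4 + c\right) + 1\right) = 9 \left(1 + c \left(-4 + c\right)\right) = 9 + 9 c \left(-4 + c\right)$)
$\left(d{\left(-1 \right)} 7 + 0\right) o{\left(-7 \right)} - 139 = \left(\left(9 - -36 + 9 \left(-1\right)^{2}\right) 7 + 0\right) \left(-8\right) - 139 = \left(\left(9 + 36 + 9 \cdot 1\right) 7 + 0\right) \left(-8\right) - 139 = \left(\left(9 + 36 + 9\right) 7 + 0\right) \left(-8\right) - 139 = \left(54 \cdot 7 + 0\right) \left(-8\right) - 139 = \left(378 + 0\right) \left(-8\right) - 139 = 378 \left(-8\right) - 139 = -3024 - 139 = -3163$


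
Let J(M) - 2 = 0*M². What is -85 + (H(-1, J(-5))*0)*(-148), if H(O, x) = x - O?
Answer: -85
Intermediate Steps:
J(M) = 2 (J(M) = 2 + 0*M² = 2 + 0 = 2)
-85 + (H(-1, J(-5))*0)*(-148) = -85 + ((2 - 1*(-1))*0)*(-148) = -85 + ((2 + 1)*0)*(-148) = -85 + (3*0)*(-148) = -85 + 0*(-148) = -85 + 0 = -85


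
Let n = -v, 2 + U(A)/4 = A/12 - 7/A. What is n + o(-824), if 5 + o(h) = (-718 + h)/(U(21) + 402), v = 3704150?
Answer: -4441286471/1199 ≈ -3.7042e+6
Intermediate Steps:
U(A) = -8 - 28/A + A/3 (U(A) = -8 + 4*(A/12 - 7/A) = -8 + 4*(-7/A + A/12) = -8 + (-28/A + A/3) = -8 - 28/A + A/3)
o(h) = -8149/1199 + 3*h/1199 (o(h) = -5 + (-718 + h)/((-8 - 28/21 + (1/3)*21) + 402) = -5 + (-718 + h)/((-8 - 28*1/21 + 7) + 402) = -5 + (-718 + h)/((-8 - 4/3 + 7) + 402) = -5 + (-718 + h)/(-7/3 + 402) = -5 + (-718 + h)/(1199/3) = -5 + (-718 + h)*(3/1199) = -5 + (-2154/1199 + 3*h/1199) = -8149/1199 + 3*h/1199)
n = -3704150 (n = -1*3704150 = -3704150)
n + o(-824) = -3704150 + (-8149/1199 + (3/1199)*(-824)) = -3704150 + (-8149/1199 - 2472/1199) = -3704150 - 10621/1199 = -4441286471/1199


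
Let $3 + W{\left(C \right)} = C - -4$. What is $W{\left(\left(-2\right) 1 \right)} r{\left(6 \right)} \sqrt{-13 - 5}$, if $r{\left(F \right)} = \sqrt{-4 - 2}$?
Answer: $6 \sqrt{3} \approx 10.392$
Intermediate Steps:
$r{\left(F \right)} = i \sqrt{6}$ ($r{\left(F \right)} = \sqrt{-6} = i \sqrt{6}$)
$W{\left(C \right)} = 1 + C$ ($W{\left(C \right)} = -3 + \left(C - -4\right) = -3 + \left(C + 4\right) = -3 + \left(4 + C\right) = 1 + C$)
$W{\left(\left(-2\right) 1 \right)} r{\left(6 \right)} \sqrt{-13 - 5} = \left(1 - 2\right) i \sqrt{6} \sqrt{-13 - 5} = \left(1 - 2\right) i \sqrt{6} \sqrt{-18} = - i \sqrt{6} \cdot 3 i \sqrt{2} = 6 \sqrt{3}$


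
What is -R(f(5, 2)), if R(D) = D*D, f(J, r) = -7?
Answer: -49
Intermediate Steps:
R(D) = D**2
-R(f(5, 2)) = -1*(-7)**2 = -1*49 = -49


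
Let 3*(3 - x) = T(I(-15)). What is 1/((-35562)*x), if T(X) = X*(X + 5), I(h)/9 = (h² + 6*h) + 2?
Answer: 1/18094479030 ≈ 5.5265e-11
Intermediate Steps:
I(h) = 18 + 9*h² + 54*h (I(h) = 9*((h² + 6*h) + 2) = 9*(2 + h² + 6*h) = 18 + 9*h² + 54*h)
T(X) = X*(5 + X)
x = -508815 (x = 3 - (18 + 9*(-15)² + 54*(-15))*(5 + (18 + 9*(-15)² + 54*(-15)))/3 = 3 - (18 + 9*225 - 810)*(5 + (18 + 9*225 - 810))/3 = 3 - (18 + 2025 - 810)*(5 + (18 + 2025 - 810))/3 = 3 - 411*(5 + 1233) = 3 - 411*1238 = 3 - ⅓*1526454 = 3 - 508818 = -508815)
1/((-35562)*x) = 1/(-35562*(-508815)) = -1/35562*(-1/508815) = 1/18094479030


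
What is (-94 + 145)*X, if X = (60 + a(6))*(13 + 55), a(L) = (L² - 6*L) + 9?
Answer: 239292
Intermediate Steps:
a(L) = 9 + L² - 6*L
X = 4692 (X = (60 + (9 + 6² - 6*6))*(13 + 55) = (60 + (9 + 36 - 36))*68 = (60 + 9)*68 = 69*68 = 4692)
(-94 + 145)*X = (-94 + 145)*4692 = 51*4692 = 239292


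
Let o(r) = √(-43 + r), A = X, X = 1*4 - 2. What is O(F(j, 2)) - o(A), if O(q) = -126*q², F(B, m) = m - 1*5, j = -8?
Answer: -1134 - I*√41 ≈ -1134.0 - 6.4031*I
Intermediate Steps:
F(B, m) = -5 + m (F(B, m) = m - 5 = -5 + m)
X = 2 (X = 4 - 2 = 2)
A = 2
O(F(j, 2)) - o(A) = -126*(-5 + 2)² - √(-43 + 2) = -126*(-3)² - √(-41) = -126*9 - I*√41 = -1134 - I*√41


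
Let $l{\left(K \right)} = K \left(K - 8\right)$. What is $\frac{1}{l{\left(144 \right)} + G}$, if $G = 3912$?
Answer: $\frac{1}{23496} \approx 4.256 \cdot 10^{-5}$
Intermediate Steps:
$l{\left(K \right)} = K \left(-8 + K\right)$
$\frac{1}{l{\left(144 \right)} + G} = \frac{1}{144 \left(-8 + 144\right) + 3912} = \frac{1}{144 \cdot 136 + 3912} = \frac{1}{19584 + 3912} = \frac{1}{23496}$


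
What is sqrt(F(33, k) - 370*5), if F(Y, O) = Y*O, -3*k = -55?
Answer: I*sqrt(1245) ≈ 35.285*I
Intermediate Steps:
k = 55/3 (k = -1/3*(-55) = 55/3 ≈ 18.333)
F(Y, O) = O*Y
sqrt(F(33, k) - 370*5) = sqrt((55/3)*33 - 370*5) = sqrt(605 - 1850) = sqrt(-1245) = I*sqrt(1245)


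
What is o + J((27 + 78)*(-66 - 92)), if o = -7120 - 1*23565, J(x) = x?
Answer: -47275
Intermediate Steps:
o = -30685 (o = -7120 - 23565 = -30685)
o + J((27 + 78)*(-66 - 92)) = -30685 + (27 + 78)*(-66 - 92) = -30685 + 105*(-158) = -30685 - 16590 = -47275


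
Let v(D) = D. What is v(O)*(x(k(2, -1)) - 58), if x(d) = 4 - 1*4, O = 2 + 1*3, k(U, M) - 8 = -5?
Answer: -290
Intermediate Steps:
k(U, M) = 3 (k(U, M) = 8 - 5 = 3)
O = 5 (O = 2 + 3 = 5)
x(d) = 0 (x(d) = 4 - 4 = 0)
v(O)*(x(k(2, -1)) - 58) = 5*(0 - 58) = 5*(-58) = -290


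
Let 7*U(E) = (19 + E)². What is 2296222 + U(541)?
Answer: 2341022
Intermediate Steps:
U(E) = (19 + E)²/7
2296222 + U(541) = 2296222 + (19 + 541)²/7 = 2296222 + (⅐)*560² = 2296222 + (⅐)*313600 = 2296222 + 44800 = 2341022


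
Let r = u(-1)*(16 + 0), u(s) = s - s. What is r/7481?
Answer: 0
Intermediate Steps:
u(s) = 0
r = 0 (r = 0*(16 + 0) = 0*16 = 0)
r/7481 = 0/7481 = 0*(1/7481) = 0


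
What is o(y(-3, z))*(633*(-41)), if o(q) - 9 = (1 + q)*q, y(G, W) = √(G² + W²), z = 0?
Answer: -545013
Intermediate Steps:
o(q) = 9 + q*(1 + q) (o(q) = 9 + (1 + q)*q = 9 + q*(1 + q))
o(y(-3, z))*(633*(-41)) = (9 + √((-3)² + 0²) + (√((-3)² + 0²))²)*(633*(-41)) = (9 + √(9 + 0) + (√(9 + 0))²)*(-25953) = (9 + √9 + (√9)²)*(-25953) = (9 + 3 + 3²)*(-25953) = (9 + 3 + 9)*(-25953) = 21*(-25953) = -545013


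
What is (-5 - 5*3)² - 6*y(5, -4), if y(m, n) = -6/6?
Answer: 406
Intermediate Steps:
y(m, n) = -1 (y(m, n) = -6*⅙ = -1)
(-5 - 5*3)² - 6*y(5, -4) = (-5 - 5*3)² - 6*(-1) = (-5 - 15)² + 6 = (-20)² + 6 = 400 + 6 = 406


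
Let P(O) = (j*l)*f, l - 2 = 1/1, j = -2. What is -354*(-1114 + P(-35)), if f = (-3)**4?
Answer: 566400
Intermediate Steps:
l = 3 (l = 2 + 1/1 = 2 + 1 = 3)
f = 81
P(O) = -486 (P(O) = -2*3*81 = -6*81 = -486)
-354*(-1114 + P(-35)) = -354*(-1114 - 486) = -354*(-1600) = 566400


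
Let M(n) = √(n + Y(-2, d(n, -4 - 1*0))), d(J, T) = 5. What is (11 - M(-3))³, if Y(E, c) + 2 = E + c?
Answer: (11 - I*√2)³ ≈ 1265.0 - 510.53*I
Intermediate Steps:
Y(E, c) = -2 + E + c (Y(E, c) = -2 + (E + c) = -2 + E + c)
M(n) = √(1 + n) (M(n) = √(n + (-2 - 2 + 5)) = √(n + 1) = √(1 + n))
(11 - M(-3))³ = (11 - √(1 - 3))³ = (11 - √(-2))³ = (11 - I*√2)³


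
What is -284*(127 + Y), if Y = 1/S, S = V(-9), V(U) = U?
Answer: -324328/9 ≈ -36036.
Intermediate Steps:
S = -9
Y = -⅑ (Y = 1/(-9) = -⅑ ≈ -0.11111)
-284*(127 + Y) = -284*(127 - ⅑) = -284*1142/9 = -324328/9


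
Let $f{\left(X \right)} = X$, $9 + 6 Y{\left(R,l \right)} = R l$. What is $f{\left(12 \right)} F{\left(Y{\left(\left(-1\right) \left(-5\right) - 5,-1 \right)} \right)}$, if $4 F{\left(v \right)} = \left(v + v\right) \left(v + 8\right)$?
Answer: $- \frac{117}{2} \approx -58.5$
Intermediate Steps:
$Y{\left(R,l \right)} = - \frac{3}{2} + \frac{R l}{6}$
$F{\left(v \right)} = \frac{v \left(8 + v\right)}{2}$ ($F{\left(v \right)} = \frac{\left(v + v\right) \left(v + 8\right)}{4} = \frac{2 v \left(8 + v\right)}{4} = \frac{v \left(8 + v\right)}{2}$)
$f{\left(12 \right)} F{\left(Y{\left(\left(-1\right) \left(-5\right) - 5,-1 \right)} \right)} = 12 \frac{\left(- \frac{3}{2} + \frac{1}{6} \left(\left(-1\right) \left(-5\right) - 5\right) \left(-1\right)\right) \left(8 - \left(\frac{3}{2} - \frac{1}{6} \left(\left(-1\right) \left(-5\right) - 5\right) \left(-1\right)\right)\right)}{2} = 12 \frac{\left(- \frac{3}{2} + \frac{1}{6} \left(5 - 5\right) \left(-1\right)\right) \left(8 - \left(\frac{3}{2} - \frac{1}{6} \left(5 - 5\right) \left(-1\right)\right)\right)}{2} = 12 \frac{\left(- \frac{3}{2} + \frac{1}{6} \cdot 0 \left(-1\right)\right) \left(8 - \left(\frac{3}{2} + 0 \left(-1\right)\right)\right)}{2} = 12 \frac{\left(- \frac{3}{2} + 0\right) \left(8 + \left(- \frac{3}{2} + 0\right)\right)}{2} = 12 \cdot \frac{1}{2} \left(- \frac{3}{2}\right) \left(8 - \frac{3}{2}\right) = 12 \cdot \frac{1}{2} \left(- \frac{3}{2}\right) \frac{13}{2} = 12 \left(- \frac{39}{8}\right) = - \frac{117}{2}$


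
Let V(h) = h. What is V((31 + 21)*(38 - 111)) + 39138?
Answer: 35342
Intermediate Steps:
V((31 + 21)*(38 - 111)) + 39138 = (31 + 21)*(38 - 111) + 39138 = 52*(-73) + 39138 = -3796 + 39138 = 35342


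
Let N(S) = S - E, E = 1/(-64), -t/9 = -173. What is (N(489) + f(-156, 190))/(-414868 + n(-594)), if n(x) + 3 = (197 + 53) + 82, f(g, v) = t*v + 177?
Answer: -18975745/26530496 ≈ -0.71524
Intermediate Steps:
t = 1557 (t = -9*(-173) = 1557)
f(g, v) = 177 + 1557*v (f(g, v) = 1557*v + 177 = 177 + 1557*v)
E = -1/64 ≈ -0.015625
n(x) = 329 (n(x) = -3 + ((197 + 53) + 82) = -3 + (250 + 82) = -3 + 332 = 329)
N(S) = 1/64 + S (N(S) = S - 1*(-1/64) = S + 1/64 = 1/64 + S)
(N(489) + f(-156, 190))/(-414868 + n(-594)) = ((1/64 + 489) + (177 + 1557*190))/(-414868 + 329) = (31297/64 + (177 + 295830))/(-414539) = (31297/64 + 296007)*(-1/414539) = (18975745/64)*(-1/414539) = -18975745/26530496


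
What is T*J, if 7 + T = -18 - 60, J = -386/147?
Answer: 32810/147 ≈ 223.20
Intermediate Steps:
J = -386/147 (J = -386*1/147 = -386/147 ≈ -2.6259)
T = -85 (T = -7 + (-18 - 60) = -7 - 78 = -85)
T*J = -85*(-386/147) = 32810/147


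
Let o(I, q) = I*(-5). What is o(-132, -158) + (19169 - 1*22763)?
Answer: -2934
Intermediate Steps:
o(I, q) = -5*I
o(-132, -158) + (19169 - 1*22763) = -5*(-132) + (19169 - 1*22763) = 660 + (19169 - 22763) = 660 - 3594 = -2934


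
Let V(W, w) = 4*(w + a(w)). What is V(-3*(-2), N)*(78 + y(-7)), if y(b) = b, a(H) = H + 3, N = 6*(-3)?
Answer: -9372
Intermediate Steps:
N = -18
a(H) = 3 + H
V(W, w) = 12 + 8*w (V(W, w) = 4*(w + (3 + w)) = 4*(3 + 2*w) = 12 + 8*w)
V(-3*(-2), N)*(78 + y(-7)) = (12 + 8*(-18))*(78 - 7) = (12 - 144)*71 = -132*71 = -9372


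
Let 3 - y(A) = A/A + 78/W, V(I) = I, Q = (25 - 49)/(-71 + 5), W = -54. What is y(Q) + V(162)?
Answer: 1489/9 ≈ 165.44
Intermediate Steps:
Q = 4/11 (Q = -24/(-66) = -24*(-1/66) = 4/11 ≈ 0.36364)
y(A) = 31/9 (y(A) = 3 - (A/A + 78/(-54)) = 3 - (1 + 78*(-1/54)) = 3 - (1 - 13/9) = 3 - 1*(-4/9) = 3 + 4/9 = 31/9)
y(Q) + V(162) = 31/9 + 162 = 1489/9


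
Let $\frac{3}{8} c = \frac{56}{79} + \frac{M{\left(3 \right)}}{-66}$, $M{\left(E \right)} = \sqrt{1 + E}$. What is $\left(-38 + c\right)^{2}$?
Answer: $\frac{80115038116}{61168041} \approx 1309.8$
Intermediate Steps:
$c = \frac{14152}{7821}$ ($c = \frac{8 \left(\frac{56}{79} + \frac{\sqrt{1 + 3}}{-66}\right)}{3} = \frac{8 \left(56 \cdot \frac{1}{79} + \sqrt{4} \left(- \frac{1}{66}\right)\right)}{3} = \frac{8 \left(\frac{56}{79} + 2 \left(- \frac{1}{66}\right)\right)}{3} = \frac{8 \left(\frac{56}{79} - \frac{1}{33}\right)}{3} = \frac{8}{3} \cdot \frac{1769}{2607} = \frac{14152}{7821} \approx 1.8095$)
$\left(-38 + c\right)^{2} = \left(-38 + \frac{14152}{7821}\right)^{2} = \left(- \frac{283046}{7821}\right)^{2} = \frac{80115038116}{61168041}$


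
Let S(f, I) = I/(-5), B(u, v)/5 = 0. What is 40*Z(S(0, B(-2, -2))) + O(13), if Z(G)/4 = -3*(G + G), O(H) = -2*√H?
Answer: -2*√13 ≈ -7.2111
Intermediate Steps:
B(u, v) = 0 (B(u, v) = 5*0 = 0)
S(f, I) = -I/5 (S(f, I) = I*(-⅕) = -I/5)
Z(G) = -24*G (Z(G) = 4*(-3*(G + G)) = 4*(-6*G) = -24*G)
40*Z(S(0, B(-2, -2))) + O(13) = 40*(-(-24)*0/5) - 2*√13 = 40*(-24*0) - 2*√13 = 40*0 - 2*√13 = 0 - 2*√13 = -2*√13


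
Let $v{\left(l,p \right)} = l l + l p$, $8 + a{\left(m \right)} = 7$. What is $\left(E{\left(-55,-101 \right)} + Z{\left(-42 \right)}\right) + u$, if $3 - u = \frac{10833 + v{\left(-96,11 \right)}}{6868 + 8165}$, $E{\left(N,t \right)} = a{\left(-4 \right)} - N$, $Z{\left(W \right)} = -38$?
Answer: $\frac{88878}{5011} \approx 17.737$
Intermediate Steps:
$a{\left(m \right)} = -1$ ($a{\left(m \right)} = -8 + 7 = -1$)
$v{\left(l,p \right)} = l^{2} + l p$
$E{\left(N,t \right)} = -1 - N$
$u = \frac{8702}{5011}$ ($u = 3 - \frac{10833 - 96 \left(-96 + 11\right)}{6868 + 8165} = 3 - \frac{10833 - -8160}{15033} = 3 - \left(10833 + 8160\right) \frac{1}{15033} = 3 - 18993 \cdot \frac{1}{15033} = 3 - \frac{6331}{5011} = \frac{8702}{5011} \approx 1.7366$)
$\left(E{\left(-55,-101 \right)} + Z{\left(-42 \right)}\right) + u = \left(\left(-1 - -55\right) - 38\right) + \frac{8702}{5011} = \left(\left(-1 + 55\right) - 38\right) + \frac{8702}{5011} = \left(54 - 38\right) + \frac{8702}{5011} = 16 + \frac{8702}{5011} = \frac{88878}{5011}$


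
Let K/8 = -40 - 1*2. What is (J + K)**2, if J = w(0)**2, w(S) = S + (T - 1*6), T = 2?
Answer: 102400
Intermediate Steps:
w(S) = -4 + S (w(S) = S + (2 - 1*6) = S + (2 - 6) = S - 4 = -4 + S)
K = -336 (K = 8*(-40 - 1*2) = 8*(-40 - 2) = 8*(-42) = -336)
J = 16 (J = (-4 + 0)**2 = (-4)**2 = 16)
(J + K)**2 = (16 - 336)**2 = (-320)**2 = 102400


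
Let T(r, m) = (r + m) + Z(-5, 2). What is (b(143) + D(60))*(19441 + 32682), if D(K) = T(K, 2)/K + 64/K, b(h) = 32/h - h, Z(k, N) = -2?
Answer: -15731868106/2145 ≈ -7.3342e+6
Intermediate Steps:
T(r, m) = -2 + m + r (T(r, m) = (r + m) - 2 = (m + r) - 2 = -2 + m + r)
b(h) = -h + 32/h
D(K) = 1 + 64/K (D(K) = (-2 + 2 + K)/K + 64/K = K/K + 64/K = 1 + 64/K)
(b(143) + D(60))*(19441 + 32682) = ((-1*143 + 32/143) + (64 + 60)/60)*(19441 + 32682) = ((-143 + 32*(1/143)) + (1/60)*124)*52123 = ((-143 + 32/143) + 31/15)*52123 = (-20417/143 + 31/15)*52123 = -301822/2145*52123 = -15731868106/2145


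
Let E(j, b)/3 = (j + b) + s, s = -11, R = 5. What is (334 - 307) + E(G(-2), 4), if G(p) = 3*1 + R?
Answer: 30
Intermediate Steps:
G(p) = 8 (G(p) = 3*1 + 5 = 3 + 5 = 8)
E(j, b) = -33 + 3*b + 3*j (E(j, b) = 3*((j + b) - 11) = 3*((b + j) - 11) = 3*(-11 + b + j) = -33 + 3*b + 3*j)
(334 - 307) + E(G(-2), 4) = (334 - 307) + (-33 + 3*4 + 3*8) = 27 + (-33 + 12 + 24) = 27 + 3 = 30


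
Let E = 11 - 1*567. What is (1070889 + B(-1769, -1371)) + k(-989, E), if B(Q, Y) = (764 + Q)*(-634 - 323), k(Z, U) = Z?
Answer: 2031685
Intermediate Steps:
E = -556 (E = 11 - 567 = -556)
B(Q, Y) = -731148 - 957*Q (B(Q, Y) = (764 + Q)*(-957) = -731148 - 957*Q)
(1070889 + B(-1769, -1371)) + k(-989, E) = (1070889 + (-731148 - 957*(-1769))) - 989 = (1070889 + (-731148 + 1692933)) - 989 = (1070889 + 961785) - 989 = 2032674 - 989 = 2031685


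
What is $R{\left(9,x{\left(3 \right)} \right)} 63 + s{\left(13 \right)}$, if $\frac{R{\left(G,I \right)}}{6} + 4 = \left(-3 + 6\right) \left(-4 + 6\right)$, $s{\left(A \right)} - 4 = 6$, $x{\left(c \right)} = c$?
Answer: $766$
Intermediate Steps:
$s{\left(A \right)} = 10$ ($s{\left(A \right)} = 4 + 6 = 10$)
$R{\left(G,I \right)} = 12$ ($R{\left(G,I \right)} = -24 + 6 \left(-3 + 6\right) \left(-4 + 6\right) = -24 + 6 \cdot 3 \cdot 2 = -24 + 6 \cdot 6 = -24 + 36 = 12$)
$R{\left(9,x{\left(3 \right)} \right)} 63 + s{\left(13 \right)} = 12 \cdot 63 + 10 = 756 + 10 = 766$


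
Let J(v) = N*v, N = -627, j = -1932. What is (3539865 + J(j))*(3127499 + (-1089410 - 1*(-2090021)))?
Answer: 19613595947190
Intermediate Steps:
J(v) = -627*v
(3539865 + J(j))*(3127499 + (-1089410 - 1*(-2090021))) = (3539865 - 627*(-1932))*(3127499 + (-1089410 - 1*(-2090021))) = (3539865 + 1211364)*(3127499 + (-1089410 + 2090021)) = 4751229*(3127499 + 1000611) = 4751229*4128110 = 19613595947190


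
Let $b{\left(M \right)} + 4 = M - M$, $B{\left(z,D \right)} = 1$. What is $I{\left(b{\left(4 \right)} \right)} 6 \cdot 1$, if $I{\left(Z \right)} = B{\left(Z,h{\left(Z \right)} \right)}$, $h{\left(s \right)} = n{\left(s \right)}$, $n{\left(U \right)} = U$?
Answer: $6$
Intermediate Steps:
$h{\left(s \right)} = s$
$b{\left(M \right)} = -4$ ($b{\left(M \right)} = -4 + \left(M - M\right) = -4 + 0 = -4$)
$I{\left(Z \right)} = 1$
$I{\left(b{\left(4 \right)} \right)} 6 \cdot 1 = 1 \cdot 6 \cdot 1 = 6 \cdot 1 = 6$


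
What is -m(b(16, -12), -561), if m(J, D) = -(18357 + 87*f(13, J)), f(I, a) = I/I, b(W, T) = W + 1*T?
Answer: 18444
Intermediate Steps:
b(W, T) = T + W (b(W, T) = W + T = T + W)
f(I, a) = 1
m(J, D) = -18444 (m(J, D) = -87/(1/(211 + 1)) = -87/(1/212) = -87/1/212 = -87*212 = -18444)
-m(b(16, -12), -561) = -1*(-18444) = 18444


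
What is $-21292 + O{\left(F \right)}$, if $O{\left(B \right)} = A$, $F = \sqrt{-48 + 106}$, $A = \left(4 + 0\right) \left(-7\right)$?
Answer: $-21320$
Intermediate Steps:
$A = -28$ ($A = 4 \left(-7\right) = -28$)
$F = \sqrt{58} \approx 7.6158$
$O{\left(B \right)} = -28$
$-21292 + O{\left(F \right)} = -21292 - 28 = -21320$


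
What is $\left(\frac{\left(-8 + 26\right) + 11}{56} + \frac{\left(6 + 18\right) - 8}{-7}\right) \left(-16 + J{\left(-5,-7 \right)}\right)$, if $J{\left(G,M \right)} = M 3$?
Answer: $\frac{3663}{56} \approx 65.411$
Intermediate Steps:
$J{\left(G,M \right)} = 3 M$
$\left(\frac{\left(-8 + 26\right) + 11}{56} + \frac{\left(6 + 18\right) - 8}{-7}\right) \left(-16 + J{\left(-5,-7 \right)}\right) = \left(\frac{\left(-8 + 26\right) + 11}{56} + \frac{\left(6 + 18\right) - 8}{-7}\right) \left(-16 + 3 \left(-7\right)\right) = \left(\left(18 + 11\right) \frac{1}{56} + \left(24 - 8\right) \left(- \frac{1}{7}\right)\right) \left(-16 - 21\right) = \left(29 \cdot \frac{1}{56} + 16 \left(- \frac{1}{7}\right)\right) \left(-37\right) = \left(\frac{29}{56} - \frac{16}{7}\right) \left(-37\right) = \left(- \frac{99}{56}\right) \left(-37\right) = \frac{3663}{56}$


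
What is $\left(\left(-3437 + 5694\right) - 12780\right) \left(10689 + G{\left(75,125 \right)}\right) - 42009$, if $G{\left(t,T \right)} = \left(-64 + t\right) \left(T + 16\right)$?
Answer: $-128843529$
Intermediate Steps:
$G{\left(t,T \right)} = \left(-64 + t\right) \left(16 + T\right)$
$\left(\left(-3437 + 5694\right) - 12780\right) \left(10689 + G{\left(75,125 \right)}\right) - 42009 = \left(\left(-3437 + 5694\right) - 12780\right) \left(10689 + \left(-1024 - 8000 + 16 \cdot 75 + 125 \cdot 75\right)\right) - 42009 = \left(2257 - 12780\right) \left(10689 + \left(-1024 - 8000 + 1200 + 9375\right)\right) - 42009 = - 10523 \left(10689 + 1551\right) - 42009 = \left(-10523\right) 12240 - 42009 = -128801520 - 42009 = -128843529$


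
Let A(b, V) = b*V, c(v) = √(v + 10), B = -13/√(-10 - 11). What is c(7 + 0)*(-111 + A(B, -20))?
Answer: √17*(-2331 - 260*I*√21)/21 ≈ -457.66 - 233.93*I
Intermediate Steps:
B = 13*I*√21/21 (B = -13*(-I*√21/21) = -(-13)*I*√21/21 = 13*I*√21/21 ≈ 2.8368*I)
c(v) = √(10 + v)
A(b, V) = V*b
c(7 + 0)*(-111 + A(B, -20)) = √(10 + (7 + 0))*(-111 - 260*I*√21/21) = √(10 + 7)*(-111 - 260*I*√21/21) = √17*(-111 - 260*I*√21/21)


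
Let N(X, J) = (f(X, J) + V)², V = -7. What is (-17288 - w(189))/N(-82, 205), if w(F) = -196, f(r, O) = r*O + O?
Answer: -4273/68989636 ≈ -6.1937e-5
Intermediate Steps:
f(r, O) = O + O*r (f(r, O) = O*r + O = O + O*r)
N(X, J) = (-7 + J*(1 + X))² (N(X, J) = (J*(1 + X) - 7)² = (-7 + J*(1 + X))²)
(-17288 - w(189))/N(-82, 205) = (-17288 - 1*(-196))/((-7 + 205*(1 - 82))²) = (-17288 + 196)/((-7 + 205*(-81))²) = -17092/(-7 - 16605)² = -17092/((-16612)²) = -17092/275958544 = -17092*1/275958544 = -4273/68989636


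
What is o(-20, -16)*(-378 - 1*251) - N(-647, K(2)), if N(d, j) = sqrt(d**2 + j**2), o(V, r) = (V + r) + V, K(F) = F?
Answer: 35224 - 13*sqrt(2477) ≈ 34577.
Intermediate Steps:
o(V, r) = r + 2*V
o(-20, -16)*(-378 - 1*251) - N(-647, K(2)) = (-16 + 2*(-20))*(-378 - 1*251) - sqrt((-647)**2 + 2**2) = (-16 - 40)*(-378 - 251) - sqrt(418609 + 4) = -56*(-629) - sqrt(418613) = 35224 - 13*sqrt(2477)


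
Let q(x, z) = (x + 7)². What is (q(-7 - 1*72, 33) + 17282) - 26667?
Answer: -4201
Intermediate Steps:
q(x, z) = (7 + x)²
(q(-7 - 1*72, 33) + 17282) - 26667 = ((7 + (-7 - 1*72))² + 17282) - 26667 = ((7 + (-7 - 72))² + 17282) - 26667 = ((7 - 79)² + 17282) - 26667 = ((-72)² + 17282) - 26667 = (5184 + 17282) - 26667 = 22466 - 26667 = -4201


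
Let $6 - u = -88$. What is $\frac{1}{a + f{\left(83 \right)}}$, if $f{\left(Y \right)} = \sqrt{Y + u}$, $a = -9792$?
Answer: $- \frac{3264}{31961029} - \frac{\sqrt{177}}{95883087} \approx -0.00010226$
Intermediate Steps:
$u = 94$ ($u = 6 - -88 = 6 + 88 = 94$)
$f{\left(Y \right)} = \sqrt{94 + Y}$ ($f{\left(Y \right)} = \sqrt{Y + 94} = \sqrt{94 + Y}$)
$\frac{1}{a + f{\left(83 \right)}} = \frac{1}{-9792 + \sqrt{94 + 83}} = \frac{1}{-9792 + \sqrt{177}}$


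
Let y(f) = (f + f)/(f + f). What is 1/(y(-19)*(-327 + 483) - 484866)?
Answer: -1/484710 ≈ -2.0631e-6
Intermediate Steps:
y(f) = 1 (y(f) = (2*f)/((2*f)) = (2*f)*(1/(2*f)) = 1)
1/(y(-19)*(-327 + 483) - 484866) = 1/(1*(-327 + 483) - 484866) = 1/(1*156 - 484866) = 1/(156 - 484866) = 1/(-484710) = -1/484710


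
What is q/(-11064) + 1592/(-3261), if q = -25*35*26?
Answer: 9428977/6013284 ≈ 1.5680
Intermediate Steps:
q = -22750 (q = -875*26 = -22750)
q/(-11064) + 1592/(-3261) = -22750/(-11064) + 1592/(-3261) = -22750*(-1/11064) + 1592*(-1/3261) = 11375/5532 - 1592/3261 = 9428977/6013284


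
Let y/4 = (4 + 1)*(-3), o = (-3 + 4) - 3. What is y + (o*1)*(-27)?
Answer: -6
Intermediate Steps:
o = -2 (o = 1 - 3 = -2)
y = -60 (y = 4*((4 + 1)*(-3)) = 4*(5*(-3)) = 4*(-15) = -60)
y + (o*1)*(-27) = -60 - 2*1*(-27) = -60 - 2*(-27) = -60 + 54 = -6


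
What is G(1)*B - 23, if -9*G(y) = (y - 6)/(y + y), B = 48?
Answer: -29/3 ≈ -9.6667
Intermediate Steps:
G(y) = -(-6 + y)/(18*y) (G(y) = -(y - 6)/(9*(y + y)) = -(-6 + y)/(9*(2*y)) = -(-6 + y)*1/(2*y)/9 = -(-6 + y)/(18*y))
G(1)*B - 23 = ((1/18)*(6 - 1*1)/1)*48 - 23 = ((1/18)*1*(6 - 1))*48 - 23 = ((1/18)*1*5)*48 - 23 = (5/18)*48 - 23 = 40/3 - 23 = -29/3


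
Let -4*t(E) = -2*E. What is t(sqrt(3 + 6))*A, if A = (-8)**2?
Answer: 96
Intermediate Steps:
t(E) = E/2 (t(E) = -(-1)*E/2 = E/2)
A = 64
t(sqrt(3 + 6))*A = (sqrt(3 + 6)/2)*64 = (sqrt(9)/2)*64 = ((1/2)*3)*64 = (3/2)*64 = 96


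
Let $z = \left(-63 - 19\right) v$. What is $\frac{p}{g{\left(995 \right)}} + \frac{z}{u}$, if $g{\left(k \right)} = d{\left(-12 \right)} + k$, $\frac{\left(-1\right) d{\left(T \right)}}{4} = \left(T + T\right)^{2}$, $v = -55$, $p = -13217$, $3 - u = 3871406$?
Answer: $\frac{51162429861}{5067666527} \approx 10.096$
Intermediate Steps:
$u = -3871403$ ($u = 3 - 3871406 = -3871403$)
$z = 4510$ ($z = \left(-63 - 19\right) \left(-55\right) = \left(-82\right) \left(-55\right) = 4510$)
$d{\left(T \right)} = - 16 T^{2}$ ($d{\left(T \right)} = - 4 \left(T + T\right)^{2} = - 4 \left(2 T\right)^{2} = - 4 \cdot 4 T^{2} = - 16 T^{2}$)
$g{\left(k \right)} = -2304 + k$ ($g{\left(k \right)} = - 16 \left(-12\right)^{2} + k = \left(-16\right) 144 + k = -2304 + k$)
$\frac{p}{g{\left(995 \right)}} + \frac{z}{u} = - \frac{13217}{-2304 + 995} + \frac{4510}{-3871403} = - \frac{13217}{-1309} + 4510 \left(- \frac{1}{3871403}\right) = \left(-13217\right) \left(- \frac{1}{1309}\right) - \frac{4510}{3871403} = \frac{13217}{1309} - \frac{4510}{3871403} = \frac{51162429861}{5067666527}$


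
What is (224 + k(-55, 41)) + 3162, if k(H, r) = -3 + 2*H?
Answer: 3273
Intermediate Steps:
(224 + k(-55, 41)) + 3162 = (224 + (-3 + 2*(-55))) + 3162 = (224 + (-3 - 110)) + 3162 = (224 - 113) + 3162 = 111 + 3162 = 3273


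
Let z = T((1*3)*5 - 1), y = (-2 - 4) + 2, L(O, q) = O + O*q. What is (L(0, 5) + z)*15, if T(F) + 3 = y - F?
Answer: -315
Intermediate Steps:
y = -4 (y = -6 + 2 = -4)
T(F) = -7 - F (T(F) = -3 + (-4 - F) = -7 - F)
z = -21 (z = -7 - ((1*3)*5 - 1) = -7 - (3*5 - 1) = -7 - (15 - 1) = -7 - 1*14 = -7 - 14 = -21)
(L(0, 5) + z)*15 = (0*(1 + 5) - 21)*15 = (0*6 - 21)*15 = (0 - 21)*15 = -21*15 = -315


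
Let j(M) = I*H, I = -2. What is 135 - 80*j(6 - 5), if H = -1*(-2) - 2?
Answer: 135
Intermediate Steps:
H = 0 (H = 2 - 2 = 0)
j(M) = 0 (j(M) = -2*0 = 0)
135 - 80*j(6 - 5) = 135 - 80*0 = 135 + 0 = 135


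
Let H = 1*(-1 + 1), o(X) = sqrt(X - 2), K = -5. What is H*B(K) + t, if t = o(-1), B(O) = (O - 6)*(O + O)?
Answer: I*sqrt(3) ≈ 1.732*I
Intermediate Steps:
B(O) = 2*O*(-6 + O) (B(O) = (-6 + O)*(2*O) = 2*O*(-6 + O))
o(X) = sqrt(-2 + X)
t = I*sqrt(3) (t = sqrt(-2 - 1) = sqrt(-3) = I*sqrt(3) ≈ 1.732*I)
H = 0 (H = 1*0 = 0)
H*B(K) + t = 0*(2*(-5)*(-6 - 5)) + I*sqrt(3) = 0*(2*(-5)*(-11)) + I*sqrt(3) = 0*110 + I*sqrt(3) = 0 + I*sqrt(3) = I*sqrt(3)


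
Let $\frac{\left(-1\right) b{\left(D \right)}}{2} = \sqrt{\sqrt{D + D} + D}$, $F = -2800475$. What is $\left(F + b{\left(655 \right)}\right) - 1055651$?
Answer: $-3856126 - 2 \sqrt{655 + \sqrt{1310}} \approx -3.8562 \cdot 10^{6}$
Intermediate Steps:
$b{\left(D \right)} = - 2 \sqrt{D + \sqrt{2} \sqrt{D}}$ ($b{\left(D \right)} = - 2 \sqrt{\sqrt{D + D} + D} = - 2 \sqrt{\sqrt{2 D} + D} = - 2 \sqrt{\sqrt{2} \sqrt{D} + D} = - 2 \sqrt{D + \sqrt{2} \sqrt{D}}$)
$\left(F + b{\left(655 \right)}\right) - 1055651 = \left(-2800475 - 2 \sqrt{655 + \sqrt{2} \sqrt{655}}\right) - 1055651 = \left(-2800475 - 2 \sqrt{655 + \sqrt{1310}}\right) - 1055651 = -3856126 - 2 \sqrt{655 + \sqrt{1310}}$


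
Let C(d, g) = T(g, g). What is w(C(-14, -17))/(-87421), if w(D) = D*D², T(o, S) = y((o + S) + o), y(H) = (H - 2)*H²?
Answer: 2619682538949477/87421 ≈ 2.9966e+10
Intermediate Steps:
y(H) = H²*(-2 + H) (y(H) = (-2 + H)*H² = H²*(-2 + H))
T(o, S) = (S + 2*o)²*(-2 + S + 2*o) (T(o, S) = ((o + S) + o)²*(-2 + ((o + S) + o)) = ((S + o) + o)²*(-2 + ((S + o) + o)) = (S + 2*o)²*(-2 + (S + 2*o)) = (S + 2*o)²*(-2 + S + 2*o))
C(d, g) = 9*g²*(-2 + 3*g) (C(d, g) = (g + 2*g)²*(-2 + g + 2*g) = (3*g)²*(-2 + 3*g) = (9*g²)*(-2 + 3*g) = 9*g²*(-2 + 3*g))
w(D) = D³
w(C(-14, -17))/(-87421) = ((-17)²*(-18 + 27*(-17)))³/(-87421) = (289*(-18 - 459))³*(-1/87421) = (289*(-477))³*(-1/87421) = (-137853)³*(-1/87421) = -2619682538949477*(-1/87421) = 2619682538949477/87421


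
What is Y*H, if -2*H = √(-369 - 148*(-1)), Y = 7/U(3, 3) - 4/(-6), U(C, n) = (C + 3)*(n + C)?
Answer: -31*I*√221/72 ≈ -6.4007*I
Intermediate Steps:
U(C, n) = (3 + C)*(C + n)
Y = 31/36 (Y = 7/(3² + 3*3 + 3*3 + 3*3) - 4/(-6) = 7/(9 + 9 + 9 + 9) - 4*(-⅙) = 7/36 + ⅔ = 31/36 ≈ 0.86111)
H = -I*√221/2 (H = -√(-369 - 148*(-1))/2 = -√(-369 + 148)/2 = -I*√221/2 ≈ -7.433*I)
Y*H = 31*(-I*√221/2)/36 = -31*I*√221/72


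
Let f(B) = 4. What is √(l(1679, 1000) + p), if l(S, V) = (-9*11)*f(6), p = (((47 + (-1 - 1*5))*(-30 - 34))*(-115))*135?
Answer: 6*√1131589 ≈ 6382.6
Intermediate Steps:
p = 40737600 (p = (((47 + (-1 - 5))*(-64))*(-115))*135 = (((47 - 6)*(-64))*(-115))*135 = ((41*(-64))*(-115))*135 = -2624*(-115)*135 = 301760*135 = 40737600)
l(S, V) = -396 (l(S, V) = -9*11*4 = -99*4 = -396)
√(l(1679, 1000) + p) = √(-396 + 40737600) = √40737204 = 6*√1131589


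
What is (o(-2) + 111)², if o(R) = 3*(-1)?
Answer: 11664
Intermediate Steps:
o(R) = -3
(o(-2) + 111)² = (-3 + 111)² = 108² = 11664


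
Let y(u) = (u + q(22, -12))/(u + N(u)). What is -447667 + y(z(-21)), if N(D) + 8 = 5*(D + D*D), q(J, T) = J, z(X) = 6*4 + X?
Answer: -4924332/11 ≈ -4.4767e+5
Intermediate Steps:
z(X) = 24 + X
N(D) = -8 + 5*D + 5*D² (N(D) = -8 + 5*(D + D*D) = -8 + 5*(D + D²) = -8 + (5*D + 5*D²) = -8 + 5*D + 5*D²)
y(u) = (22 + u)/(-8 + 5*u² + 6*u) (y(u) = (u + 22)/(u + (-8 + 5*u + 5*u²)) = (22 + u)/(-8 + 5*u² + 6*u))
-447667 + y(z(-21)) = -447667 + (22 + (24 - 21))/(-8 + 5*(24 - 21)² + 6*(24 - 21)) = -447667 + (22 + 3)/(-8 + 5*3² + 6*3) = -447667 + 25/(-8 + 5*9 + 18) = -447667 + 25/(-8 + 45 + 18) = -447667 + 25/55 = -447667 + (1/55)*25 = -447667 + 5/11 = -4924332/11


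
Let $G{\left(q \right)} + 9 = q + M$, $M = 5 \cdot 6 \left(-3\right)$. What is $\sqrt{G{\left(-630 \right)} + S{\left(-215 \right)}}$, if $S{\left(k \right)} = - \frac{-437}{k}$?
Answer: $\frac{2 i \sqrt{8447995}}{215} \approx 27.038 i$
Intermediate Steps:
$M = -90$ ($M = 30 \left(-3\right) = -90$)
$G{\left(q \right)} = -99 + q$ ($G{\left(q \right)} = -9 + \left(q - 90\right) = -9 + \left(-90 + q\right) = -99 + q$)
$S{\left(k \right)} = \frac{437}{k}$
$\sqrt{G{\left(-630 \right)} + S{\left(-215 \right)}} = \sqrt{\left(-99 - 630\right) + \frac{437}{-215}} = \sqrt{-729 + 437 \left(- \frac{1}{215}\right)} = \sqrt{-729 - \frac{437}{215}} = \sqrt{- \frac{157172}{215}} = \frac{2 i \sqrt{8447995}}{215}$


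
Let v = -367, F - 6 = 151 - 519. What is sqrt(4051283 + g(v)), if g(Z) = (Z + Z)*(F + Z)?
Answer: sqrt(4586369) ≈ 2141.6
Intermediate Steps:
F = -362 (F = 6 + (151 - 519) = 6 - 368 = -362)
g(Z) = 2*Z*(-362 + Z) (g(Z) = (Z + Z)*(-362 + Z) = (2*Z)*(-362 + Z) = 2*Z*(-362 + Z))
sqrt(4051283 + g(v)) = sqrt(4051283 + 2*(-367)*(-362 - 367)) = sqrt(4051283 + 2*(-367)*(-729)) = sqrt(4051283 + 535086) = sqrt(4586369)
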